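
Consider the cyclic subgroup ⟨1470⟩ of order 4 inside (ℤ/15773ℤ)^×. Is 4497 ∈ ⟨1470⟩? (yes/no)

no

⟨1470⟩ has order 4; its elements mod 15773 are {1, 1470, 14303, 15772}.
4497 is not in this set.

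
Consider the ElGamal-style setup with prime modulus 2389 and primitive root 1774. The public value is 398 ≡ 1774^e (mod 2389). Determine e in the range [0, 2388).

1097

Baby-step giant-step with m = ceil(sqrt(2388)) = 49.
Baby table (1774^j mod 2389 for j=0..48):
  0:1  1:1774  2:763  3:1388  4:1642  5:717  6:1010  7:2379
  8:1372  9:1926  10:454  11:303  12:2386  13:1845  14:100  15:614
  16:2241  17:238  18:1748  19:30  20:662  21:1389  22:1027  23:1480
  24:9  25:1632  26:2089  27:547  28:444  29:1675  30:1923  31:2299
  32:403  33:611  34:1697  35:338  36:2362  37:2271  38:900  39:748
  40:1057  41:2142  42:1398  43:270  44:1180  45:556  46:2076  47:1375
  48:81
Giant step factor: 1774^(-49) ≡ 1208 (mod 2389).
Scan 398·1208^i mod 2389 for i = 0, 1, …:
  i=0: 398   i=1: 595   i=2: 2060   i=3: 1531
  i=4: 362   i=5: 109   i=6: 277   i=7: 156
  i=8: 2106   i=9: 2152     …   i=21: 1064
  i=22: 30
Match at i=22, j=19: e = 22·49 + 19 = 1097.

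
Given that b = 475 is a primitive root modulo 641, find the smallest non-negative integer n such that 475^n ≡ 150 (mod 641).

193

Baby-step giant-step with m = ceil(sqrt(640)) = 26.
Baby table (475^j mod 641 for j=0..25):
  0:1  1:475  2:634  3:521  4:49  5:199  6:298  7:530
  8:478  9:136  10:500  11:330  12:346  13:254  14:142  15:145
  16:288  17:267  18:548  19:54  20:10  21:263  22:571  23:82
  24:490  25:67
Giant step factor: 475^(-26) ≡ 245 (mod 641).
Scan 150·245^i mod 641 for i = 0, 1, …:
  i=0: 150   i=1: 213   i=2: 264   i=3: 580
  i=4: 439   i=5: 508   i=6: 106   i=7: 330
Match at i=7, j=11: n = 7·26 + 11 = 193.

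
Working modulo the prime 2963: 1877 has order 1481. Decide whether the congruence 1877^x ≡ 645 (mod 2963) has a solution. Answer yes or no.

no

645 ∈ ⟨1877⟩ iff 645^1481 ≡ 1 (mod 2963), since |⟨1877⟩| = 1481.
645^1481 mod 2963 = 2962.
Since 2962 ≠ 1, 645 does not lie in the subgroup.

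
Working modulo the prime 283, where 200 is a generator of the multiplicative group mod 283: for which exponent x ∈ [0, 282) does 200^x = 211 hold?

50

Baby-step giant-step with m = ceil(sqrt(282)) = 17.
Baby table (200^j mod 283 for j=0..16):
  0:1  1:200  2:97  3:156  4:70  5:133  6:281  7:166
  8:89  9:254  10:143  11:17  12:4  13:234  14:105  15:58
  16:280
Giant step factor: 200^(-17) ≡ 258 (mod 283).
Scan 211·258^i mod 283 for i = 0, 1, …:
  i=0: 211   i=1: 102   i=2: 280
Match at i=2, j=16: x = 2·17 + 16 = 50.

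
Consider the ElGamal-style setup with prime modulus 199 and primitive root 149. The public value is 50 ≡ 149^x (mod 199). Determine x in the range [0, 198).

Baby-step giant-step with m = ceil(sqrt(198)) = 15.
Baby table (149^j mod 199 for j=0..14):
  0:1  1:149  2:112  3:171  4:7  5:48  6:187  7:3
  8:49  9:137  10:115  11:21  12:144  13:163  14:9
Giant step factor: 149^(-15) ≡ 88 (mod 199).
Scan 50·88^i mod 199 for i = 0, 1, …:
  i=0: 50   i=1: 22   i=2: 145   i=3: 24
  i=4: 122   i=5: 189   i=6: 115
Match at i=6, j=10: x = 6·15 + 10 = 100.

100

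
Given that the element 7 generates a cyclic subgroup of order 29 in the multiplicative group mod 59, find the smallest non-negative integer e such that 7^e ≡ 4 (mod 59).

13

Successive powers of 7 modulo 59:
  7^0=1  7^1=7  7^2=49  7^3=48  7^4=41  7^5=51
  7^6=3  7^7=21  7^8=29  7^9=26  7^10=5  7^11=35
  7^12=9  7^13=4
So 7^13 ≡ 4 (mod 59), giving e = 13.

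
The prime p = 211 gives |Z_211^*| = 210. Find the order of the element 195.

The order of 195 must divide p − 1 = 210 = 2 · 3 · 5 · 7.
Divisors: 1, 2, 3, 5, 6, 7, 10, 14, 15, 21, 30, 35, 42, 70, 105, 210.
Check each in increasing order: 195^1 ≡ 195;  195^2 ≡ 45;  195^3 ≡ 124;  195^5 ≡ 94;  195^6 ≡ 184;  195^7 ≡ 10;  195^10 ≡ 185;  195^14 ≡ 100;  195^15 ≡ 88;  195^21 ≡ 156;  195^30 ≡ 148;  195^35 ≡ 197;  195^42 ≡ 71;  195^70 ≡ 196;  195^105 ≡ 210;  195^210 ≡ 1.
Smallest exponent giving 1 is 210.

210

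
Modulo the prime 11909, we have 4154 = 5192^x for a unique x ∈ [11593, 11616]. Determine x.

Compute 5192^11593 mod 11909 = 10742, then multiply by 5192 repeatedly:
  5192^11593=10742  5192^11594=2617  5192^11595=11204  5192^11596=7612  5192^11597=7442
  5192^11598=6068  5192^11599=5751  5192^11600=3329  5192^11601=4209  5192^11602=113
  5192^11603=3155  5192^11604=5885  5192^11605=8335  5192^11606=9923  5192^11607=1882
  5192^11608=5964  5192^11609=1688  5192^11610=10981  5192^11611=4969  5192^11612=4154
Found 4154 at exponent 11612.

11612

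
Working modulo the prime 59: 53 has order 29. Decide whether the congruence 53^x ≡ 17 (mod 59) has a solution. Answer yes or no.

17 ∈ ⟨53⟩ iff 17^29 ≡ 1 (mod 59), since |⟨53⟩| = 29.
17^29 mod 59 = 1.
Since 1 = 1, 17 lies in the subgroup.

yes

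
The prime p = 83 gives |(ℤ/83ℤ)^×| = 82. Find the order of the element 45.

The order of 45 must divide p − 1 = 82 = 2 · 41.
Divisors: 1, 2, 41, 82.
Check each in increasing order: 45^1 ≡ 45;  45^2 ≡ 33;  45^41 ≡ 82;  45^82 ≡ 1.
Smallest exponent giving 1 is 82.

82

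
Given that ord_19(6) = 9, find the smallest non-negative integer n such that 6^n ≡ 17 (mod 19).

2

Successive powers of 6 modulo 19:
  6^0=1  6^1=6  6^2=17
So 6^2 ≡ 17 (mod 19), giving n = 2.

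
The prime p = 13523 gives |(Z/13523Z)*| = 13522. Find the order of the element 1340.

6761

The order of 1340 must divide p − 1 = 13522 = 2 · 6761.
Divisors: 1, 2, 6761, 13522.
Check each in increasing order: 1340^1 ≡ 1340;  1340^2 ≡ 10564;  1340^6761 ≡ 1.
Smallest exponent giving 1 is 6761.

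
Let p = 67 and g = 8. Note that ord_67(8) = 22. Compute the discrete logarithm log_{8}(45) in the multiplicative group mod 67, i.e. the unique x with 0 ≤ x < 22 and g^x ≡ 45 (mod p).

9

Successive powers of 8 modulo 67:
  8^0=1  8^1=8  8^2=64  8^3=43  8^4=9  8^5=5
  8^6=40  8^7=52  8^8=14  8^9=45
So 8^9 ≡ 45 (mod 67), giving x = 9.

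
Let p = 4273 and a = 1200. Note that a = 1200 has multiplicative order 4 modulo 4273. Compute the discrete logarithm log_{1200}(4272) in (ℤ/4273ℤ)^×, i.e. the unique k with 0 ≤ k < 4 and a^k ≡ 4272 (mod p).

2

Successive powers of 1200 modulo 4273:
  1200^0=1  1200^1=1200  1200^2=4272
So 1200^2 ≡ 4272 (mod 4273), giving k = 2.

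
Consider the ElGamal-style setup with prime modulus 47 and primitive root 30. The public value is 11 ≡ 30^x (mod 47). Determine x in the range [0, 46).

45

Baby-step giant-step with m = ceil(sqrt(46)) = 7.
Baby table (30^j mod 47 for j=0..6):
  0:1  1:30  2:7  3:22  4:2  5:13  6:14
Giant step factor: 30^(-7) ≡ 31 (mod 47).
Scan 11·31^i mod 47 for i = 0, 1, …:
  i=0: 11   i=1: 12   i=2: 43   i=3: 17
  i=4: 10   i=5: 28   i=6: 22
Match at i=6, j=3: x = 6·7 + 3 = 45.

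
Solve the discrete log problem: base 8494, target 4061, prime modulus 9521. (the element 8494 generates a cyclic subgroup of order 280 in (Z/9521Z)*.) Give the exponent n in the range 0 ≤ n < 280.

Baby-step giant-step with m = ceil(sqrt(280)) = 17.
Baby table (8494^j mod 9521 for j=0..16):
  0:1  1:8494  2:7419  3:7008  4:660  5:7692  6:2746  7:7595
  8:7155  9:2027  10:3370  11:4654  12:9405  13:4880  14:5807  15:5878
  16:9129
Giant step factor: 8494^(-17) ≡ 4091 (mod 9521).
Scan 4061·4091^i mod 9521 for i = 0, 1, …:
  i=0: 4061   i=1: 8927   i=2: 7322   i=3: 1236
  i=4: 825   i=5: 4641   i=6: 1457   i=7: 441
  i=8: 4662   i=9: 1679     …   i=13: 2702
  i=14: 1
Match at i=14, j=0: n = 14·17 + 0 = 238.

238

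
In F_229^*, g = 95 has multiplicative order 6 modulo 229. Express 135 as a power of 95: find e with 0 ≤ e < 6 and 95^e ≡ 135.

5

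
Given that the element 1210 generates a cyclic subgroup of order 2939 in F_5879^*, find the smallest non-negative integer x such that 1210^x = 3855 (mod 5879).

2341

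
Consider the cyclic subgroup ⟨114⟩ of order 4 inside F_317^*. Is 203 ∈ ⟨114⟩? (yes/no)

yes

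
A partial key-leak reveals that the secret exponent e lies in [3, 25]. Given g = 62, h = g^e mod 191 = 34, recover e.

18

Compute 62^3 mod 191 = 151, then multiply by 62 repeatedly:
  62^3=151  62^4=3  62^5=186  62^6=72  62^7=71
  62^8=9  62^9=176  62^10=25  62^11=22  62^12=27
  62^13=146  62^14=75  62^15=66  62^16=81  62^17=56
  62^18=34
Found 34 at exponent 18.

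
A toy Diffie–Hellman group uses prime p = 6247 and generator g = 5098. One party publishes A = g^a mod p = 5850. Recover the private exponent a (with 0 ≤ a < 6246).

Baby-step giant-step with m = ceil(sqrt(6246)) = 80.
Baby table (5098^j mod 6247 for j=0..79):
  0:1  1:5098  2:2084  3:4332  4:1391  5:973  6:236  7:3704
  8:4558  9:4091  10:3432  11:4736  12:5720  13:5811  14:1204  15:3438
  16:4089  17:5730  18:568  19:3303  20:3029  21:5505  22:2966  23:2928
  24:2861  25:4880  26:2686  27:6051  28:312  29:3838  30:520  31:2232
  32:2949  33:3720  34:4915  35:6200  36:4027  37:2004  38:2547  39:3340
  40:4245  41:1402  42:828  43:4419  44:1380  45:1118  46:2300  47:6028
  48:1751  49:5882  50:836  51:1474  52:5558  53:4539  54:934  55:1318
  56:3639  57:4279  58:6065  59:2967  60:1779  61:4945  62:2965  63:4077
  64:777  65:548  66:1295  67:5078  68:76  69:134  70:2209  71:4388
  72:5764  73:5231  74:5442  75:389  76:2823  77:4813  78:4705  79:3857
Giant step factor: 5098^(-80) ≡ 4966 (mod 6247).
Scan 5850·4966^i mod 6247 for i = 0, 1, …:
  i=0: 5850   i=1: 2550   i=2: 631   i=3: 3799
  i=4: 6141   i=5: 4599   i=6: 5849   i=7: 3831
  i=8: 2631   i=9: 3069     …   i=58: 5161
  i=59: 4332
Match at i=59, j=3: a = 59·80 + 3 = 4723.

4723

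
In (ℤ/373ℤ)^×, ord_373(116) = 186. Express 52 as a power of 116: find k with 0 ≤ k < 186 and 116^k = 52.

Baby-step giant-step with m = ceil(sqrt(186)) = 14.
Baby table (116^j mod 373 for j=0..13):
  0:1  1:116  2:28  3:264  4:38  5:305  6:318  7:334
  8:325  9:27  10:148  11:10  12:41  13:280
Giant step factor: 116^(-14) ≡ 283 (mod 373).
Scan 52·283^i mod 373 for i = 0, 1, …:
  i=0: 52   i=1: 169   i=2: 83   i=3: 363
  i=4: 154   i=5: 314   i=6: 88   i=7: 286
  i=8: 370   i=9: 270   i=10: 318
Match at i=10, j=6: k = 10·14 + 6 = 146.

146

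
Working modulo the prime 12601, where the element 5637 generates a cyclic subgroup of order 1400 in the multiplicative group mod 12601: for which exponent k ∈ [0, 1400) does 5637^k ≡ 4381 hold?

1071

Baby-step giant-step with m = ceil(sqrt(1400)) = 38.
Baby table (5637^j mod 12601 for j=0..37):
  0:1  1:5637  2:8648  3:8108  4:969  5:6020  6:247  7:6229
  8:6487  9:11718  10:12525  11:22  12:10605  13:1241  14:1962  15:8717
  16:6430  17:5434  18:11028  19:4103  20:5776  21:10929  22:484  23:6492
  24:2100  25:5361  26:2759  27:2849  28:6139  29:3197  30:2059  31:1062
  32:1019  33:10648  34:4213  35:8397  36:4533  37:10294
Giant step factor: 5637^(-38) ≡ 9865 (mod 12601).
Scan 4381·9865^i mod 12601 for i = 0, 1, …:
  i=0: 4381   i=1: 9736   i=2: 818   i=3: 4930
  i=4: 7191   i=5: 8186   i=6: 7682   i=7: 516
  i=8: 12137   i=9: 9404     …   i=27: 4479
  i=28: 6229
Match at i=28, j=7: k = 28·38 + 7 = 1071.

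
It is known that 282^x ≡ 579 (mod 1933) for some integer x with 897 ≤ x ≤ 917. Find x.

Compute 282^897 mod 1933 = 837, then multiply by 282 repeatedly:
  282^897=837  282^898=208  282^899=666  282^900=311  282^901=717
  282^902=1162  282^903=1007  282^904=1756  282^905=344  282^906=358
  282^907=440  282^908=368  282^909=1327  282^910=1145  282^911=79
  282^912=1015  282^913=146  282^914=579
Found 579 at exponent 914.

914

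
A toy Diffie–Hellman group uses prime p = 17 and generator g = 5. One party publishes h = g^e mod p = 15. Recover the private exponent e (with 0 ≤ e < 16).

Successive powers of 5 modulo 17:
  5^0=1  5^1=5  5^2=8  5^3=6  5^4=13  5^5=14
  5^6=2  5^7=10  5^8=16  5^9=12  5^10=9  5^11=11
  5^12=4  5^13=3  5^14=15
So 5^14 ≡ 15 (mod 17), giving e = 14.

14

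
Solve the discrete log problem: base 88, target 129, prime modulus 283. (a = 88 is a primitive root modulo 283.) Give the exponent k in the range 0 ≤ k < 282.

Baby-step giant-step with m = ceil(sqrt(282)) = 17.
Baby table (88^j mod 283 for j=0..16):
  0:1  1:88  2:103  3:8  4:138  5:258  6:64  7:255
  8:83  9:229  10:59  11:98  12:134  13:189  14:218  15:223
  16:97
Giant step factor: 88^(-17) ≡ 80 (mod 283).
Scan 129·80^i mod 283 for i = 0, 1, …:
  i=0: 129   i=1: 132   i=2: 89   i=3: 45
  i=4: 204   i=5: 189
Match at i=5, j=13: k = 5·17 + 13 = 98.

98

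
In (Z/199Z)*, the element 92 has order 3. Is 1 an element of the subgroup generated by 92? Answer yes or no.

yes

⟨92⟩ has order 3; its elements mod 199 are {1, 92, 106}.
1 is in this set.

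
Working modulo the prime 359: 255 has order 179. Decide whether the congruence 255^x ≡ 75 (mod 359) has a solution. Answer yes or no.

75 ∈ ⟨255⟩ iff 75^179 ≡ 1 (mod 359), since |⟨255⟩| = 179.
75^179 mod 359 = 1.
Since 1 = 1, 75 lies in the subgroup.

yes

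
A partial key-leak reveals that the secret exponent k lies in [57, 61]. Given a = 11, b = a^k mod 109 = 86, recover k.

Compute 11^57 mod 109 = 86, then multiply by 11 repeatedly:
  11^57=86
Found 86 at exponent 57.

57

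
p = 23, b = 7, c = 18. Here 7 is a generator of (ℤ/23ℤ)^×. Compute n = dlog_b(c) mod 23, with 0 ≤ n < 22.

18

Successive powers of 7 modulo 23:
  7^0=1  7^1=7  7^2=3  7^3=21  7^4=9  7^5=17
  7^6=4  7^7=5  7^8=12  7^9=15  7^10=13  7^11=22
  7^12=16  7^13=20  7^14=2  7^15=14  7^16=6  7^17=19
  7^18=18
So 7^18 ≡ 18 (mod 23), giving n = 18.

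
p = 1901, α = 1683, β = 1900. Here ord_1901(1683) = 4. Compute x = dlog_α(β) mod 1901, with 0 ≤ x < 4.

Successive powers of 1683 modulo 1901:
  1683^0=1  1683^1=1683  1683^2=1900
So 1683^2 ≡ 1900 (mod 1901), giving x = 2.

2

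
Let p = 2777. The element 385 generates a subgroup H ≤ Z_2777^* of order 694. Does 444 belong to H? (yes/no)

444 ∈ ⟨385⟩ iff 444^694 ≡ 1 (mod 2777), since |⟨385⟩| = 694.
444^694 mod 2777 = 1.
Since 1 = 1, 444 lies in the subgroup.

yes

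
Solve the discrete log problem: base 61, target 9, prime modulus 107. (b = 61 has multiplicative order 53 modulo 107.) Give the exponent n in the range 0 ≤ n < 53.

14

Baby-step giant-step with m = ceil(sqrt(53)) = 8.
Baby table (61^j mod 107 for j=0..7):
  0:1  1:61  2:83  3:34  4:41  5:40  6:86  7:3
Giant step factor: 61^(-8) ≡ 69 (mod 107).
Scan 9·69^i mod 107 for i = 0, 1, …:
  i=0: 9   i=1: 86
Match at i=1, j=6: n = 1·8 + 6 = 14.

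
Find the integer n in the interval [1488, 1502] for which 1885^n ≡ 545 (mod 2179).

1500

Compute 1885^1488 mod 2179 = 1239, then multiply by 1885 repeatedly:
  1885^1488=1239  1885^1489=1806  1885^1490=712  1885^1491=2035  1885^1492=935
  1885^1493=1843  1885^1494=729  1885^1495=1395  1885^1496=1701  1885^1497=1076
  1885^1498=1790  1885^1499=1058  1885^1500=545
Found 545 at exponent 1500.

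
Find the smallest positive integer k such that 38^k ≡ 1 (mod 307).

34

The order of 38 must divide p − 1 = 306 = 2 · 3^2 · 17.
Divisors: 1, 2, 3, 6, 9, 17, 18, 34, 51, 102, 153, 306.
Check each in increasing order: 38^1 ≡ 38;  38^2 ≡ 216;  38^3 ≡ 226;  38^6 ≡ 114;  38^9 ≡ 283;  38^17 ≡ 306;  38^18 ≡ 269;  38^34 ≡ 1.
Smallest exponent giving 1 is 34.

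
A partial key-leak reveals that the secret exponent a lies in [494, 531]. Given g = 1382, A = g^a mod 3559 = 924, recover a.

Compute 1382^494 mod 3559 = 1590, then multiply by 1382 repeatedly:
  1382^494=1590  1382^495=1477  1382^496=1907  1382^497=1814  1382^498=1412
  1382^499=1052  1382^500=1792  1382^501=3039  1382^502=278  1382^503=3383
  1382^504=2339  1382^505=926  1382^506=2051  1382^507=1518  1382^508=1625
  1382^509=21  1382^510=550  1382^511=2033  1382^512=1555  1382^513=2933
  1382^514=3264  1382^515=1595  1382^516=1269  1382^517=2730  1382^518=320
  1382^519=924
Found 924 at exponent 519.

519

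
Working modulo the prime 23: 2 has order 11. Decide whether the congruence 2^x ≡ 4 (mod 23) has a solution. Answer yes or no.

yes

⟨2⟩ has order 11; its elements mod 23 are {1, 2, 3, 4, 6, 8, 9, 12, 13, 16, 18}.
4 is in this set.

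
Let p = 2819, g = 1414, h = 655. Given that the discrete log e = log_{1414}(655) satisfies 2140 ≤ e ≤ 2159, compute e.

2142

Compute 1414^2140 mod 2819 = 798, then multiply by 1414 repeatedly:
  1414^2140=798  1414^2141=772  1414^2142=655
Found 655 at exponent 2142.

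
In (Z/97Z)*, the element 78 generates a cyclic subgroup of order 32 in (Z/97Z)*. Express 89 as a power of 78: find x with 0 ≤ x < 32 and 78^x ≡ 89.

Successive powers of 78 modulo 97:
  78^0=1  78^1=78  78^2=70  78^3=28  78^4=50  78^5=20
  78^6=8  78^7=42  78^8=75  78^9=30  78^10=12  78^11=63
  78^12=64  78^13=45  78^14=18  78^15=46  78^16=96  78^17=19
  78^18=27  78^19=69  78^20=47  78^21=77  78^22=89
So 78^22 ≡ 89 (mod 97), giving x = 22.

22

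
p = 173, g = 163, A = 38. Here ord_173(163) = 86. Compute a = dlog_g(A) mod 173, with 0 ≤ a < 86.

Baby-step giant-step with m = ceil(sqrt(86)) = 10.
Baby table (163^j mod 173 for j=0..9):
  0:1  1:163  2:100  3:38  4:139  5:167  6:60  7:92
  8:118  9:31
Giant step factor: 163^(-10) ≡ 149 (mod 173).
Scan 38·149^i mod 173 for i = 0, 1, …:
  i=0: 38
Match at i=0, j=3: a = 0·10 + 3 = 3.

3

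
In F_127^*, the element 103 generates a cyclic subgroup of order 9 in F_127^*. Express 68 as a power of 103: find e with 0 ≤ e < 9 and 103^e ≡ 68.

2

Successive powers of 103 modulo 127:
  103^0=1  103^1=103  103^2=68
So 103^2 ≡ 68 (mod 127), giving e = 2.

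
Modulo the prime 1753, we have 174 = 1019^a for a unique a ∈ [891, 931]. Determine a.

924

Compute 1019^891 mod 1753 = 992, then multiply by 1019 repeatedly:
  1019^891=992  1019^892=1120  1019^893=77  1019^894=1331  1019^895=1220
  1019^896=303  1019^897=229  1019^898=202  1019^899=737  1019^900=719
  1019^901=1660  1019^902=1648  1019^903=1691  1019^904=1683  1019^905=543
  1019^906=1122  1019^907=362  1019^908=748  1019^909=1410  1019^910=1083
  1019^911=940  1019^912=722  1019^913=1211  1019^914=1650  1019^915=223
  1019^916=1100  1019^917=733  1019^918=149  1019^919=1073  1019^920=1268
  1019^921=131  1019^922=261  1019^923=1256  1019^924=174
Found 174 at exponent 924.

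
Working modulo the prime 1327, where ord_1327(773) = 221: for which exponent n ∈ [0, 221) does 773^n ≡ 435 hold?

Baby-step giant-step with m = ceil(sqrt(221)) = 15.
Baby table (773^j mod 1327 for j=0..14):
  0:1  1:773  2:379  3:1027  4:325  5:422  6:1091  7:698
  8:792  9:469  10:266  11:1260  12:1289  13:1147  14:195
Giant step factor: 773^(-15) ≡ 435 (mod 1327).
Scan 435·435^i mod 1327 for i = 0, 1, …:
  i=0: 435   i=1: 791   i=2: 392   i=3: 664
  i=4: 881   i=5: 1059   i=6: 196   i=7: 332
  i=8: 1104   i=9: 1193   i=10: 98   i=11: 166
  i=12: 552   i=13: 1260
Match at i=13, j=11: n = 13·15 + 11 = 206.

206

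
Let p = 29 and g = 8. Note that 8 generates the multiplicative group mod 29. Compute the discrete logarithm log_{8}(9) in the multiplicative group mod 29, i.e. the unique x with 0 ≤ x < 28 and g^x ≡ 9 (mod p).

Successive powers of 8 modulo 29:
  8^0=1  8^1=8  8^2=6  8^3=19  8^4=7  8^5=27
  8^6=13  8^7=17  8^8=20  8^9=15  8^10=4  8^11=3
  8^12=24  8^13=18  8^14=28  8^15=21  8^16=23  8^17=10
  8^18=22  8^19=2  8^20=16  8^21=12  8^22=9
So 8^22 ≡ 9 (mod 29), giving x = 22.

22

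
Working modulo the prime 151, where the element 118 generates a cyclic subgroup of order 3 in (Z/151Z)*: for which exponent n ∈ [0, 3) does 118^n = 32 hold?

2

Successive powers of 118 modulo 151:
  118^0=1  118^1=118  118^2=32
So 118^2 ≡ 32 (mod 151), giving n = 2.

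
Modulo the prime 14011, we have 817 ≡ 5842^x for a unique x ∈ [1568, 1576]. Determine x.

Compute 5842^1568 mod 14011 = 9922, then multiply by 5842 repeatedly:
  5842^1568=9922  5842^1569=817
Found 817 at exponent 1569.

1569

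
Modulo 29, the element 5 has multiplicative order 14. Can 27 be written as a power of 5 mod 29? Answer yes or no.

no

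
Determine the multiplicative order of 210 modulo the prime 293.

73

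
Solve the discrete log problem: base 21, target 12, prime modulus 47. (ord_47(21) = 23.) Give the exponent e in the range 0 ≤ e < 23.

17

Successive powers of 21 modulo 47:
  21^0=1  21^1=21  21^2=18  21^3=2  21^4=42  21^5=36
  21^6=4  21^7=37  21^8=25  21^9=8  21^10=27  21^11=3
  21^12=16  21^13=7  21^14=6  21^15=32  21^16=14  21^17=12
So 21^17 ≡ 12 (mod 47), giving e = 17.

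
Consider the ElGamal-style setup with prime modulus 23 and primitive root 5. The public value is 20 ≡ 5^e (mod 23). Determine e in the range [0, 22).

Successive powers of 5 modulo 23:
  5^0=1  5^1=5  5^2=2  5^3=10  5^4=4  5^5=20
So 5^5 ≡ 20 (mod 23), giving e = 5.

5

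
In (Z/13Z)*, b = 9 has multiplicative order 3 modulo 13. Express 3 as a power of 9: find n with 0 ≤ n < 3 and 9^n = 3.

2

Successive powers of 9 modulo 13:
  9^0=1  9^1=9  9^2=3
So 9^2 ≡ 3 (mod 13), giving n = 2.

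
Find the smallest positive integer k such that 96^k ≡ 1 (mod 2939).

The order of 96 must divide p − 1 = 2938 = 2 · 13 · 113.
Divisors: 1, 2, 13, 26, 113, 226, 1469, 2938.
Check each in increasing order: 96^1 ≡ 96;  96^2 ≡ 399;  96^13 ≡ 1811;  96^26 ≡ 2736;  96^113 ≡ 2284;  96^226 ≡ 2870;  96^1469 ≡ 2938;  96^2938 ≡ 1.
Smallest exponent giving 1 is 2938.

2938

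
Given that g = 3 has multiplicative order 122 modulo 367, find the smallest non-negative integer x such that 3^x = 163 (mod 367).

59

Baby-step giant-step with m = ceil(sqrt(122)) = 12.
Baby table (3^j mod 367 for j=0..11):
  0:1  1:3  2:9  3:27  4:81  5:243  6:362  7:352
  8:322  9:232  10:329  11:253
Giant step factor: 3^(-12) ≡ 323 (mod 367).
Scan 163·323^i mod 367 for i = 0, 1, …:
  i=0: 163   i=1: 168   i=2: 315   i=3: 86
  i=4: 253
Match at i=4, j=11: x = 4·12 + 11 = 59.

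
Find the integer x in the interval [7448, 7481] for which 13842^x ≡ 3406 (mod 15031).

7478

Compute 13842^7448 mod 15031 = 2542, then multiply by 13842 repeatedly:
  13842^7448=2542  13842^7449=13824  13842^7450=7178  13842^7451=2966  13842^7452=5711
  13842^7453=3633  13842^7454=9291  13842^7455=786  13842^7456=12399  13842^7457=3000
  13842^7458=10378  13842^7459=1009  13842^7460=2779  13842^7461=2589  13842^7462=3034
  13842^7463=14  13842^7464=13416  13842^7465=11298  13842^7466=4392  13842^7467=8700
  13842^7468=12059  13842^7469=1423  13842^7470=6556  13842^7471=6005  13842^7472=14811
  13842^7473=6053  13842^7474=2832  13842^7475=14727  13842^7476=712  13842^7477=10199
  13842^7478=3406
Found 3406 at exponent 7478.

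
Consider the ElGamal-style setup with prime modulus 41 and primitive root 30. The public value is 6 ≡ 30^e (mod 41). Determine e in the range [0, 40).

7

Successive powers of 30 modulo 41:
  30^0=1  30^1=30  30^2=39  30^3=22  30^4=4  30^5=38
  30^6=33  30^7=6
So 30^7 ≡ 6 (mod 41), giving e = 7.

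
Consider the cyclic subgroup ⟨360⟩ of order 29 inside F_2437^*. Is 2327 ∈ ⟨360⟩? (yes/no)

no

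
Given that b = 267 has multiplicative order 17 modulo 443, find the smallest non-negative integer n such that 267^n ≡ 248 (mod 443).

8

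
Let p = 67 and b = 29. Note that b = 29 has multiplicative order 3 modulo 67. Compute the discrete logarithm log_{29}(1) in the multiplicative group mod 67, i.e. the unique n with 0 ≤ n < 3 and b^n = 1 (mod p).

Successive powers of 29 modulo 67:
  29^0=1
So 29^0 ≡ 1 (mod 67), giving n = 0.

0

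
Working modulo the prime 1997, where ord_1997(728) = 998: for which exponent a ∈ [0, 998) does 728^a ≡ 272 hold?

Baby-step giant-step with m = ceil(sqrt(998)) = 32.
Baby table (728^j mod 1997 for j=0..31):
  0:1  1:728  2:779  3:1961  4:1750  5:1911  6:1296  7:904
  8:1099  9:1272  10:1405  11:376  12:139  13:1342  14:443  15:987
  16:1613  17:28  18:414  19:1842  20:989  21:1072  22:1586  23:342
  24:1348  25:817  26:1667  27:1397  28:543  29:1895  30:1630  31:422
Giant step factor: 728^(-32) ≡ 676 (mod 1997).
Scan 272·676^i mod 1997 for i = 0, 1, …:
  i=0: 272   i=1: 148   i=2: 198   i=3: 49
  i=4: 1172   i=5: 1460   i=6: 442   i=7: 1239
  i=8: 821   i=9: 1827     …   i=28: 1290
  i=29: 1348
Match at i=29, j=24: a = 29·32 + 24 = 952.

952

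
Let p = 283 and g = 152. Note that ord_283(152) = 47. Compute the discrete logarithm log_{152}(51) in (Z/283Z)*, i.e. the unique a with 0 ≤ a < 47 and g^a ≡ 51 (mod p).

23

Baby-step giant-step with m = ceil(sqrt(47)) = 7.
Baby table (152^j mod 283 for j=0..6):
  0:1  1:152  2:181  3:61  4:216  5:4  6:42
Giant step factor: 152^(-7) ≡ 163 (mod 283).
Scan 51·163^i mod 283 for i = 0, 1, …:
  i=0: 51   i=1: 106   i=2: 15   i=3: 181
Match at i=3, j=2: a = 3·7 + 2 = 23.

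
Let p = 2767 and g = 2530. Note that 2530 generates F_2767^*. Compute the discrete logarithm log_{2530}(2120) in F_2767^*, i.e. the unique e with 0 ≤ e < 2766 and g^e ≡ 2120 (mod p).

71

Baby-step giant-step with m = ceil(sqrt(2766)) = 53.
Baby table (2530^j mod 2767 for j=0..52):
  0:1  1:2530  2:829  3:2751  4:1025  5:571  6:256  7:202
  8:1932  9:1438  10:2302  11:2292  12:1895  13:1906  14:2066  15:117
  16:2708  17:148  18:895  19:944  20:399  21:2282  22:1498  23:1917
  24:2226  25:935  26:2532  27:355  28:1642  29:993  30:2621  31:1398
  32:714  33:2336  34:2535  35:2411  36:1362  37:945  38:162  39:344
  40:1482  41:175  42:30  43:1191  44:2734  45:2287  46:313  47:528
  48:2146  49:526  50:2620  51:1635  52:2652
Giant step factor: 2530^(-53) ≡ 20 (mod 2767).
Scan 2120·20^i mod 2767 for i = 0, 1, …:
  i=0: 2120   i=1: 895
Match at i=1, j=18: e = 1·53 + 18 = 71.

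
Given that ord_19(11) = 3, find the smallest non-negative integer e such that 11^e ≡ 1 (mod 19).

0

Successive powers of 11 modulo 19:
  11^0=1
So 11^0 ≡ 1 (mod 19), giving e = 0.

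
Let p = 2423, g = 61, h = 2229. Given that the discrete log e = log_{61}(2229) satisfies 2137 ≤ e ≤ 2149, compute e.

2149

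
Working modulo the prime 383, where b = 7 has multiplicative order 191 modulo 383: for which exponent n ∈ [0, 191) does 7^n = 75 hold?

30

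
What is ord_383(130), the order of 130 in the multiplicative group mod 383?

191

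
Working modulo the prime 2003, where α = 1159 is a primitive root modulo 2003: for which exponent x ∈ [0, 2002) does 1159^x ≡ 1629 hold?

Baby-step giant-step with m = ceil(sqrt(2002)) = 45.
Baby table (1159^j mod 2003 for j=0..44):
  0:1  1:1159  2:1271  3:884  4:1023  5:1884  6:286  7:979
  8:963  9:446  10:140  11:17  12:1676  13:1577  14:1007  15:1367
  16:1983  17:856  18:619  19:347  20:1573  21:377  22:289  23:450
  24:770  25:1095  26:1206  27:1663  28:531  29:508  30:1893  31:702
  32:400  33:907  34:1641  35:1072  36:588  37:472  38:229  39:1015
  40:624  41:133  42:1919  43:791  44:1398
Giant step factor: 1159^(-45) ≡ 1409 (mod 2003).
Scan 1629·1409^i mod 2003 for i = 0, 1, …:
  i=0: 1629   i=1: 1826   i=2: 982   i=3: 1568
  i=4: 3   i=5: 221   i=6: 924   i=7: 1969
  i=8: 166   i=9: 1546     …   i=35: 575
  i=36: 963
Match at i=36, j=8: x = 36·45 + 8 = 1628.

1628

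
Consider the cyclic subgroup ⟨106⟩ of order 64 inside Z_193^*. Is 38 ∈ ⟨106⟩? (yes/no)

38 ∈ ⟨106⟩ iff 38^64 ≡ 1 (mod 193), since |⟨106⟩| = 64.
38^64 mod 193 = 108.
Since 108 ≠ 1, 38 does not lie in the subgroup.

no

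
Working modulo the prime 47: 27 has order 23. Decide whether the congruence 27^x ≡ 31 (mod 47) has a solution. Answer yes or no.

31 ∈ ⟨27⟩ iff 31^23 ≡ 1 (mod 47), since |⟨27⟩| = 23.
31^23 mod 47 = 46.
Since 46 ≠ 1, 31 does not lie in the subgroup.

no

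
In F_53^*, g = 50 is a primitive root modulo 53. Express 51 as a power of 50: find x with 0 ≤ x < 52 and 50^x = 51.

49

Baby-step giant-step with m = ceil(sqrt(52)) = 8.
Baby table (50^j mod 53 for j=0..7):
  0:1  1:50  2:9  3:26  4:28  5:22  6:40  7:39
Giant step factor: 50^(-8) ≡ 24 (mod 53).
Scan 51·24^i mod 53 for i = 0, 1, …:
  i=0: 51   i=1: 5   i=2: 14   i=3: 18
  i=4: 8   i=5: 33   i=6: 50
Match at i=6, j=1: x = 6·8 + 1 = 49.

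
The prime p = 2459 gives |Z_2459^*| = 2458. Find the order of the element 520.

The order of 520 must divide p − 1 = 2458 = 2 · 1229.
Divisors: 1, 2, 1229, 2458.
Check each in increasing order: 520^1 ≡ 520;  520^2 ≡ 2369;  520^1229 ≡ 1.
Smallest exponent giving 1 is 1229.

1229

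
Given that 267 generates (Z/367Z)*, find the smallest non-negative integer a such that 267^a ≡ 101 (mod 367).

276

Baby-step giant-step with m = ceil(sqrt(366)) = 20.
Baby table (267^j mod 367 for j=0..19):
  0:1  1:267  2:91  3:75  4:207  5:219  6:120  7:111
  8:277  9:192  10:251  11:223  12:87  13:108  14:210  15:286
  16:26  17:336  18:164  19:115
Giant step factor: 267^(-20) ≡ 182 (mod 367).
Scan 101·182^i mod 367 for i = 0, 1, …:
  i=0: 101   i=1: 32   i=2: 319   i=3: 72
  i=4: 259   i=5: 162   i=6: 124   i=7: 181
  i=8: 279   i=9: 132   i=10: 169   i=11: 297
  i=12: 105   i=13: 26
Match at i=13, j=16: a = 13·20 + 16 = 276.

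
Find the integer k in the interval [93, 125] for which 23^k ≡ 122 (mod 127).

Compute 23^93 mod 127 = 51, then multiply by 23 repeatedly:
  23^93=51  23^94=30  23^95=55  23^96=122
Found 122 at exponent 96.

96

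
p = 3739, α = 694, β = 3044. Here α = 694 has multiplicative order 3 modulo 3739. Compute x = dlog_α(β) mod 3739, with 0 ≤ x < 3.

2

Successive powers of 694 modulo 3739:
  694^0=1  694^1=694  694^2=3044
So 694^2 ≡ 3044 (mod 3739), giving x = 2.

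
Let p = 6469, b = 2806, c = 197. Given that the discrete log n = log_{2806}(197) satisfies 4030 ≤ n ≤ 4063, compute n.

Compute 2806^4030 mod 6469 = 2614, then multiply by 2806 repeatedly:
  2806^4030=2614  2806^4031=5507  2806^4032=4670  2806^4033=4295  2806^4034=23
  2806^4035=6317  2806^4036=442  2806^4037=4673  2806^4038=6244  2806^4039=2612
  2806^4040=6364  2806^4041=2944  2806^4042=6420  2806^4043=4824  2806^4044=2996
  2806^4045=3545  2806^4046=4417  2806^4047=5967  2806^4048=1630  2806^4049=197
Found 197 at exponent 4049.

4049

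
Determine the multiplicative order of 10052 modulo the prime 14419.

267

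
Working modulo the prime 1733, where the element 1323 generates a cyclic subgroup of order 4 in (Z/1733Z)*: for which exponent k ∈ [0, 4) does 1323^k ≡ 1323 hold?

Successive powers of 1323 modulo 1733:
  1323^0=1  1323^1=1323
So 1323^1 ≡ 1323 (mod 1733), giving k = 1.

1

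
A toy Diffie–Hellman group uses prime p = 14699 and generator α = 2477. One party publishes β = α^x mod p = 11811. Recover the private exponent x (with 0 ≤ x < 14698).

8438

Baby-step giant-step with m = ceil(sqrt(14698)) = 122.
Baby table (2477^j mod 14699 for j=0..121):
  0:1  1:2477  2:6046  3:12360  4:12402  5:13543  6:2893  7:7548
  8:13967  9:9512  10:13426  11:7064  12:5718  13:8349  14:13679  15:1688
  16:6660  17:4542  18:5799  19:3200  20:3639  21:3316  22:11690  23:13799
  24:4948  25:11929  26:3143  27:9440  28:11470  29:12722  30:12437  31:12044
  32:8717  33:13877  34:7067  35:13149  36:11788  37:6662  38:9496  39:3192
  40:13221  41:13744  42:1004  43:2777  44:14196  45:3484  46:1555  47:597
  48:8869  49:8207  50:22  51:10397  52:721  53:7338  54:8262  55:3966
  56:4850  57:4367  58:13294  59:3478  60:1392  61:8418  62:8204  63:7290
  64:6958  65:7738  66:14229  67:11730  68:9986  69:11604  70:6563  71:14156
  72:7297  73:9598  74:5963  75:12555  76:10350  77:1894  78:2457  79:603
  80:9032  81:386  82:687  83:11314  84:8484  85:9997  86:9453  87:14273
  88:3126  89:11428  90:11581  91:8388  92:7389  93:2298  94:3633  95:3153
  96:4812  97:13134  98:4031  99:4166  100:484  101:8249  102:1163  103:14446
  104:5376  105:13757  106:3807  107:7880  108:13187  109:3021  110:1226  111:8808
  112:4100  113:13390  114:6086  115:8547  116:4359  117:8177  118:13906  119:5405
  120:12095  121:2753
Giant step factor: 2477^(-122) ≡ 13350 (mod 14699).
Scan 11811·13350^i mod 14699 for i = 0, 1, …:
  i=0: 11811   i=1: 677   i=2: 12764   i=3: 8592
  i=4: 6903   i=5: 7019   i=6: 12224   i=7: 2102
  i=8: 1309   i=9: 12738     …   i=68: 869
  i=69: 3639
Match at i=69, j=20: x = 69·122 + 20 = 8438.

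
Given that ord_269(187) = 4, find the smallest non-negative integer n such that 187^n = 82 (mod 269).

Successive powers of 187 modulo 269:
  187^0=1  187^1=187  187^2=268  187^3=82
So 187^3 ≡ 82 (mod 269), giving n = 3.

3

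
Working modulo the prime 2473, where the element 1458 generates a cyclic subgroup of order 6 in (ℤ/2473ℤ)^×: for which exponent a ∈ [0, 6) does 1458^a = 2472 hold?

Successive powers of 1458 modulo 2473:
  1458^0=1  1458^1=1458  1458^2=1457  1458^3=2472
So 1458^3 ≡ 2472 (mod 2473), giving a = 3.

3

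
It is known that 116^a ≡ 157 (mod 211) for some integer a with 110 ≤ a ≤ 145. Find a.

Compute 116^110 mod 211 = 73, then multiply by 116 repeatedly:
  116^110=73  116^111=28  116^112=83  116^113=133  116^114=25
  116^115=157
Found 157 at exponent 115.

115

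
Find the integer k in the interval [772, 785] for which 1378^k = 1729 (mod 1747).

782

Compute 1378^772 mod 1747 = 789, then multiply by 1378 repeatedly:
  1378^772=789  1378^773=608  1378^774=1011  1378^775=799  1378^776=412
  1378^777=1708  1378^778=415  1378^779=601  1378^780=100  1378^781=1534
  1378^782=1729
Found 1729 at exponent 782.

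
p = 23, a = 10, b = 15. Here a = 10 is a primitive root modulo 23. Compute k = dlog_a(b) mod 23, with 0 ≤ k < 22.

13

Successive powers of 10 modulo 23:
  10^0=1  10^1=10  10^2=8  10^3=11  10^4=18  10^5=19
  10^6=6  10^7=14  10^8=2  10^9=20  10^10=16  10^11=22
  10^12=13  10^13=15
So 10^13 ≡ 15 (mod 23), giving k = 13.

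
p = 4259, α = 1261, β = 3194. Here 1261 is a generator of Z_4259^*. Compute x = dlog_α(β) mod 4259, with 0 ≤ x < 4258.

Baby-step giant-step with m = ceil(sqrt(4258)) = 66.
Baby table (1261^j mod 4259 for j=0..65):
  0:1  1:1261  2:1514  3:1122  4:854  5:3626  6:2479  7:4172
  8:1027  9:311  10:343  11:2364  12:3963  13:1536  14:3310  15:90
  16:2756  17:4231  18:3023  19:198  20:2656  21:1642  22:688  23:2991
  24:2436  25:1057  26:4069  27:3173  28:1952  29:4029  30:3841  31:1018
  32:1739  33:3753  34:784  35:536  36:2974  37:2294  38:873  39:2031
  40:1432  41:4195  42:217  43:1061  44:595  45:711  46:2181  47:3186
  48:1309  49:2416  50:1391  51:3602  52:2028  53:1908  54:3912  55:1110
  56:2758  57:2494  58:1792  59:2442  60:105  61:376  62:1387  63:2817
  64:231  65:1679
Giant step factor: 1261^(-66) ≡ 3615 (mod 4259).
Scan 3194·3615^i mod 4259 for i = 0, 1, …:
  i=0: 3194   i=1: 161   i=2: 2791   i=3: 4153
  i=4: 120   i=5: 3641   i=6: 1905   i=7: 4031
  i=8: 2026   i=9: 2769     …   i=41: 870
  i=42: 1908
Match at i=42, j=53: x = 42·66 + 53 = 2825.

2825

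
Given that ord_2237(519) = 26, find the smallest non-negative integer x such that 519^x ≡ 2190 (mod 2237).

5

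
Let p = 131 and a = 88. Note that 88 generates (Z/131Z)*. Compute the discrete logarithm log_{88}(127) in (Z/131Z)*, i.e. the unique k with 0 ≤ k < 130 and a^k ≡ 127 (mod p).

43

Baby-step giant-step with m = ceil(sqrt(130)) = 12.
Baby table (88^j mod 131 for j=0..11):
  0:1  1:88  2:15  3:10  4:94  5:19  6:100  7:23
  8:59  9:83  10:99  11:66
Giant step factor: 88^(-12) ≡ 3 (mod 131).
Scan 127·3^i mod 131 for i = 0, 1, …:
  i=0: 127   i=1: 119   i=2: 95   i=3: 23
Match at i=3, j=7: k = 3·12 + 7 = 43.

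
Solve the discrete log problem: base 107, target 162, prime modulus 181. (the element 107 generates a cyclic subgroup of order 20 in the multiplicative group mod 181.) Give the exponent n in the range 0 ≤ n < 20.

Successive powers of 107 modulo 181:
  107^0=1  107^1=107  107^2=46  107^3=35  107^4=125  107^5=162
So 107^5 ≡ 162 (mod 181), giving n = 5.

5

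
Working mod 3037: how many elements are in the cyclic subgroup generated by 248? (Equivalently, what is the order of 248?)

759

The order of 248 must divide p − 1 = 3036 = 2^2 · 3 · 11 · 23.
Divisors: 1, 2, 3, 4, 6, 11, 12, 22, 23, 33, 44, 46, 66, 69, 92, 132, 138, 253, 276, 506, 759, 1012, 1518, 3036.
Check each in increasing order: 248^1 ≡ 248;  248^2 ≡ 764;  248^3 ≡ 1178;  248^4 ≡ 592;  248^6 ≡ 2812;  248^11 ≡ 2886;  248^12 ≡ 2033;  248^22 ≡ 1542;  248^23 ≡ 2791;  248^33 ≡ 1007;  248^44 ≡ 2830;  248^46 ≡ 2813;  248^66 ≡ 2728;  248^69 ≡ 438;  248^92 ≡ 1584;  248^132 ≡ 1334;  248^138 ≡ 513;  248^253 ≡ 745;  248^276 ≡ 1987;  248^506 ≡ 2291;  248^759 ≡ 1.
Smallest exponent giving 1 is 759.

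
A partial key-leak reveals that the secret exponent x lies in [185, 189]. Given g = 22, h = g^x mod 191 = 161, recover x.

Compute 22^185 mod 191 = 161, then multiply by 22 repeatedly:
  22^185=161
Found 161 at exponent 185.

185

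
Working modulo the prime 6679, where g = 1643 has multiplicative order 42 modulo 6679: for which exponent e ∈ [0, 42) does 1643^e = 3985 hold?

40

Baby-step giant-step with m = ceil(sqrt(42)) = 7.
Baby table (1643^j mod 6679 for j=0..6):
  0:1  1:1643  2:1133  3:4757  4:1321  5:6407  6:597
Giant step factor: 1643^(-7) ≡ 943 (mod 6679).
Scan 3985·943^i mod 6679 for i = 0, 1, …:
  i=0: 3985   i=1: 4257   i=2: 272   i=3: 2694
  i=4: 2422   i=5: 6407
Match at i=5, j=5: e = 5·7 + 5 = 40.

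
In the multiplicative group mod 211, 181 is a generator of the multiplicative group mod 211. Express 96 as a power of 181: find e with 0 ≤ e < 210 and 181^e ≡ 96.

48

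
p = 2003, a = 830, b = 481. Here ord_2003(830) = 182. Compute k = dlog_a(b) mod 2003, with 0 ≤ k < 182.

125

Baby-step giant-step with m = ceil(sqrt(182)) = 14.
Baby table (830^j mod 2003 for j=0..13):
  0:1  1:830  2:1871  3:605  4:1400  5:260  6:1479  7:1734
  8:1066  9:1457  10:1501  11:1967  12:165  13:746
Giant step factor: 830^(-14) ≡ 1908 (mod 2003).
Scan 481·1908^i mod 2003 for i = 0, 1, …:
  i=0: 481   i=1: 374   i=2: 524   i=3: 295
  i=4: 17   i=5: 388   i=6: 1197   i=7: 456
  i=8: 746
Match at i=8, j=13: k = 8·14 + 13 = 125.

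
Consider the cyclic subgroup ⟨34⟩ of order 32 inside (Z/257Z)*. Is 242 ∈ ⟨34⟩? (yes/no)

yes

242 ∈ ⟨34⟩ iff 242^32 ≡ 1 (mod 257), since |⟨34⟩| = 32.
242^32 mod 257 = 1.
Since 1 = 1, 242 lies in the subgroup.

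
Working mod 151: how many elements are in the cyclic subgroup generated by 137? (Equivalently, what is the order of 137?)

75

The order of 137 must divide p − 1 = 150 = 2 · 3 · 5^2.
Divisors: 1, 2, 3, 5, 6, 10, 15, 25, 30, 50, 75, 150.
Check each in increasing order: 137^1 ≡ 137;  137^2 ≡ 45;  137^3 ≡ 125;  137^5 ≡ 38;  137^6 ≡ 72;  137^10 ≡ 85;  137^15 ≡ 59;  137^25 ≡ 32;  137^30 ≡ 8;  137^50 ≡ 118;  137^75 ≡ 1.
Smallest exponent giving 1 is 75.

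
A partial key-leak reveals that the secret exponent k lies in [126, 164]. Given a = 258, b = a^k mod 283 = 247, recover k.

Compute 258^126 mod 283 = 111, then multiply by 258 repeatedly:
  258^126=111  258^127=55  258^128=40  258^129=132  258^130=96
  258^131=147  258^132=4  258^133=183  258^134=236  258^135=43
  258^136=57  258^137=273  258^138=250  258^139=259  258^140=34
  258^141=282  258^142=25  258^143=224  258^144=60  258^145=198
  258^146=144  258^147=79  258^148=6  258^149=133  258^150=71
  258^151=206  258^152=227  258^153=268  258^154=92  258^155=247
Found 247 at exponent 155.

155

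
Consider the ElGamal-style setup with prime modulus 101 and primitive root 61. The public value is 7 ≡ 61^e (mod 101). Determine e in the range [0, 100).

Baby-step giant-step with m = ceil(sqrt(100)) = 10.
Baby table (61^j mod 101 for j=0..9):
  0:1  1:61  2:85  3:34  4:54  5:62  6:45  7:18
  8:88  9:15
Giant step factor: 61^(-10) ≡ 17 (mod 101).
Scan 7·17^i mod 101 for i = 0, 1, …:
  i=0: 7   i=1: 18
Match at i=1, j=7: e = 1·10 + 7 = 17.

17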